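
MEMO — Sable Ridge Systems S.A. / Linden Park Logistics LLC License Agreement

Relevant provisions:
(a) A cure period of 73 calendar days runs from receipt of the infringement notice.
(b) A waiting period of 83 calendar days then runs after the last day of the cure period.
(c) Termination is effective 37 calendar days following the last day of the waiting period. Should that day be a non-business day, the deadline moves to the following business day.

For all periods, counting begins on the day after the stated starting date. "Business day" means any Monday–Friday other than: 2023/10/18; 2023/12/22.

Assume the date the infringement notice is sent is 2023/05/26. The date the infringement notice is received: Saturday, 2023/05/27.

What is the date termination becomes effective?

2023/12/06

Adding 73 calendar days to 2023/05/27 gives 2023/08/08, which is the last day of the cure period.
Adding 83 calendar days to 2023/08/08 gives 2023/10/30, which is the last day of the waiting period.
The date termination becomes effective: 2023/10/30 + 37 days = 2023/12/06. 2023/12/06 is a Wednesday and is not a listed holiday, so no roll-forward applies.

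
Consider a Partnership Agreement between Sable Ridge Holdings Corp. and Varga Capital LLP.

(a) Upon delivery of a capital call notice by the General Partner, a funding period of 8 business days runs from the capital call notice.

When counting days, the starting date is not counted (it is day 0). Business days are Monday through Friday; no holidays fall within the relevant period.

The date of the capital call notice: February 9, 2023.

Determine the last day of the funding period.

February 21, 2023

From Thursday, February 9, 2023, 8 business days (Feb 10, Feb 13, Feb 14, Feb 15, Feb 16, Feb 17, Feb 20, Feb 21, skipping weekends) brings us to Tuesday, February 21, 2023, which is the last day of the funding period.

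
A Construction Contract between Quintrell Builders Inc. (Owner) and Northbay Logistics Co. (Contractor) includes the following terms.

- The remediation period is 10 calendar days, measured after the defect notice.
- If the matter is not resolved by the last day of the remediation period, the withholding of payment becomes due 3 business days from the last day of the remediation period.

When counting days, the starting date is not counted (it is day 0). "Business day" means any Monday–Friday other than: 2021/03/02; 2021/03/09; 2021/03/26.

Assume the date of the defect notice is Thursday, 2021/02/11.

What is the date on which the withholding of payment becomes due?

The last day of the remediation period: 10 calendar days after 2021/02/11 is 2021/02/21.
The date on which the withholding of payment becomes due: counting 3 business days from Sunday, 2021/02/21 (Feb 22, Feb 23, Feb 24, skipping weekends) reaches Wednesday, 2021/02/24.

2021/02/24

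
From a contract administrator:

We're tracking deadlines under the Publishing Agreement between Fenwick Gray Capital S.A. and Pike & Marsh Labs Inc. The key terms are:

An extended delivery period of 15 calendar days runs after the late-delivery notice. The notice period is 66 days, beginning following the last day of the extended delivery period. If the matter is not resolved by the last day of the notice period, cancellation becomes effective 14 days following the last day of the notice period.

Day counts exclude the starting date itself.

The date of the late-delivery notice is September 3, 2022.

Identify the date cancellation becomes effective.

Adding 15 calendar days to September 3, 2022 gives September 18, 2022, which is the last day of the extended delivery period.
Adding 66 calendar days to September 18, 2022 gives November 23, 2022, which is the last day of the notice period.
The date cancellation becomes effective: November 23, 2022 + 14 days = December 7, 2022.

December 7, 2022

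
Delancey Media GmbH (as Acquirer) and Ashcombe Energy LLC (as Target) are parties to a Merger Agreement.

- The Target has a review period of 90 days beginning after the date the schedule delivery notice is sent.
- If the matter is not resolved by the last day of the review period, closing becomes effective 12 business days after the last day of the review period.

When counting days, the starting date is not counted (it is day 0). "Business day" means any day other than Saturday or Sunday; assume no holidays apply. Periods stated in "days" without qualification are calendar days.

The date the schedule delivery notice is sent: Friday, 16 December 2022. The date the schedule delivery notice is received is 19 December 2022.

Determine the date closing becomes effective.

3 April 2023

The last day of the review period: 16 December 2022 + 90 days = 16 March 2023.
The date closing becomes effective: 12 business days after Thursday, 16 March 2023, skipping weekends — Mar 17, Mar 20, Mar 21, Mar 22, …, Mar 30, Mar 31, Apr 3 — lands on Monday, 3 April 2023.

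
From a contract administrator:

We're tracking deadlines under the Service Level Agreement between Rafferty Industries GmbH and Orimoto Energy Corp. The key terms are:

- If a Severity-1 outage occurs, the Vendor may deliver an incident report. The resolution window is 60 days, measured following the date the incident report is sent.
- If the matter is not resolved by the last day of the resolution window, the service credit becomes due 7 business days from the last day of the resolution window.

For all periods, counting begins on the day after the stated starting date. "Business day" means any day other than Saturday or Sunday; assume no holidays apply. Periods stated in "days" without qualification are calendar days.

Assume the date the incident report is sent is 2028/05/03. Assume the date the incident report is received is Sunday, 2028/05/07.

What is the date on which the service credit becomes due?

Adding 60 calendar days to 2028/05/03 gives 2028/07/02, which is the last day of the resolution window.
From Sunday, 2028/07/02, 7 business days (Jul 3, Jul 4, Jul 5, Jul 6, Jul 7, Jul 10, Jul 11, skipping weekends) brings us to Tuesday, 2028/07/11, which is the date on which the service credit becomes due.

2028/07/11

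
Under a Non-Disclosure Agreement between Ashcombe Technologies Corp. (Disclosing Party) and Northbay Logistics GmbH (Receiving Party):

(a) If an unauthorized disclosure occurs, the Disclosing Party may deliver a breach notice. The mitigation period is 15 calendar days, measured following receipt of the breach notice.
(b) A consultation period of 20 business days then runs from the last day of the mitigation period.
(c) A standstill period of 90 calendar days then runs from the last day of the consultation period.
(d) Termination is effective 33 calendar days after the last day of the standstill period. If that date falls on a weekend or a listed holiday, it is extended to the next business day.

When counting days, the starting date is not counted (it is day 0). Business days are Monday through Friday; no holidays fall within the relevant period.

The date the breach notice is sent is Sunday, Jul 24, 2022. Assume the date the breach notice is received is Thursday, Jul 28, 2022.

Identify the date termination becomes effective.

The last day of the mitigation period: 15 calendar days after Jul 28, 2022 is Aug 12, 2022.
The last day of the consultation period: counting 20 business days from Friday, Aug 12, 2022 (Aug 15, Aug 16, Aug 17, Aug 18, …, Sep 7, Sep 8, Sep 9, skipping weekends) reaches Friday, Sep 9, 2022.
Adding 90 calendar days to Sep 9, 2022 gives Dec 8, 2022, which is the last day of the standstill period.
The date termination becomes effective: Dec 8, 2022 + 33 days = Jan 10, 2023. Jan 10, 2023 is a Tuesday, so no roll-forward applies.

Jan 10, 2023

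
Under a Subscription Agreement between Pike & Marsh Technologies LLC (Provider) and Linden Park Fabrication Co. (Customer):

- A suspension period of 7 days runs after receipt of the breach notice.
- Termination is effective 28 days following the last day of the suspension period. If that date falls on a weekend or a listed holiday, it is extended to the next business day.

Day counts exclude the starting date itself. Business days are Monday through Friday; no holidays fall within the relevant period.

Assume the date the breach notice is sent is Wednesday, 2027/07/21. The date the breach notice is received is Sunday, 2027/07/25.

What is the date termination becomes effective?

Adding 7 calendar days to 2027/07/25 gives 2027/08/01, which is the last day of the suspension period.
The date termination becomes effective: 2027/08/01 + 28 days = 2027/08/29. That falls on a Sunday, so it rolls to the next business day, Monday, 2027/08/30.

2027/08/30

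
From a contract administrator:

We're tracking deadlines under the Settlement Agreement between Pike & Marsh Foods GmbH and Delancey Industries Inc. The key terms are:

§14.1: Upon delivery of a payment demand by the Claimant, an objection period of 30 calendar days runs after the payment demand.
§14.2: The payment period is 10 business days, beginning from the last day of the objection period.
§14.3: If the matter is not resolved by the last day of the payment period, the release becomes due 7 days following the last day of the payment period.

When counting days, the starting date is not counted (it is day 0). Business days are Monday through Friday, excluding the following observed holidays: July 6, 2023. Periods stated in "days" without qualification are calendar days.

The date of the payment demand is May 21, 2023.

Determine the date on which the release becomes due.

The last day of the objection period: May 21, 2023 + 30 days = June 20, 2023.
The last day of the payment period: 10 business days after Tuesday, June 20, 2023, skipping weekends — Jun 21, Jun 22, Jun 23, Jun 26, Jun 27, Jun 28, Jun 29, Jun 30, Jul 3, Jul 4 — lands on Tuesday, July 4, 2023.
Adding 7 calendar days to July 4, 2023 gives July 11, 2023, which is the date on which the release becomes due.

July 11, 2023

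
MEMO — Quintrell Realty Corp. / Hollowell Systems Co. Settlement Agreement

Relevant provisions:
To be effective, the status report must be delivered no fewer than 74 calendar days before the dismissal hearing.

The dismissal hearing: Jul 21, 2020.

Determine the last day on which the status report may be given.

May 8, 2020

Counting back 74 calendar days from Jul 21, 2020 gives May 8, 2020.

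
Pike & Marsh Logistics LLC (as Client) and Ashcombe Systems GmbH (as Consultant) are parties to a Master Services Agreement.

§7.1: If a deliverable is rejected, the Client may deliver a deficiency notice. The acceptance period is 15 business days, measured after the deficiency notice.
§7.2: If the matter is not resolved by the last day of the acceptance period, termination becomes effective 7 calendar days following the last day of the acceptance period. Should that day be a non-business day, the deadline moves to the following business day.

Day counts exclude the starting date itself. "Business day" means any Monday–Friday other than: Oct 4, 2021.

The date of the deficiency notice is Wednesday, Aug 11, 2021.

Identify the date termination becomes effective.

Sep 8, 2021

From Wednesday, Aug 11, 2021, 15 business days (Aug 12, Aug 13, Aug 16, Aug 17, …, Aug 30, Aug 31, Sep 1, skipping weekends) brings us to Wednesday, Sep 1, 2021, which is the last day of the acceptance period.
Adding 7 calendar days to Sep 1, 2021 gives Sep 8, 2021, which is the date termination becomes effective. Sep 8, 2021 is a Wednesday and is not a listed holiday, so no roll-forward applies.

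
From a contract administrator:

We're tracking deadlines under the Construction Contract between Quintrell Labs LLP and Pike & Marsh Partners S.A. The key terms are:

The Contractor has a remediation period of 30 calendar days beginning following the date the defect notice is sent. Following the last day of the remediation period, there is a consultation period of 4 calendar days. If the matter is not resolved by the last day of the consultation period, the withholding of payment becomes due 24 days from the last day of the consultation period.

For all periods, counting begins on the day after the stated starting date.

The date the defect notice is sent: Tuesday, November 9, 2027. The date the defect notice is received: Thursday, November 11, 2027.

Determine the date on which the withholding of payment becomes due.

Adding 30 calendar days to November 9, 2027 gives December 9, 2027, which is the last day of the remediation period.
Adding 4 calendar days to December 9, 2027 gives December 13, 2027, which is the last day of the consultation period.
The date on which the withholding of payment becomes due: 24 calendar days after December 13, 2027 is January 6, 2028.

January 6, 2028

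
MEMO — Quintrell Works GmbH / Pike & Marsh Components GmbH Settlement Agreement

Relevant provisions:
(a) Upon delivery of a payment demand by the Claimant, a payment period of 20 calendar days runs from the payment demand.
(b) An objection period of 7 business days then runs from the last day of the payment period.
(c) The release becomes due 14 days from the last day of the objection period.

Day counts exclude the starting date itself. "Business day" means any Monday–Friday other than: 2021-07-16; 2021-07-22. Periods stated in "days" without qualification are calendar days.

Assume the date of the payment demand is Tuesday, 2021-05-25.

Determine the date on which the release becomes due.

Adding 20 calendar days to 2021-05-25 gives 2021-06-14, which is the last day of the payment period.
The last day of the objection period: 7 business days after Monday, 2021-06-14, skipping weekends — Jun 15, Jun 16, Jun 17, Jun 18, Jun 21, Jun 22, Jun 23 — lands on Wednesday, 2021-06-23.
Adding 14 calendar days to 2021-06-23 gives 2021-07-07, which is the date on which the release becomes due.

2021-07-07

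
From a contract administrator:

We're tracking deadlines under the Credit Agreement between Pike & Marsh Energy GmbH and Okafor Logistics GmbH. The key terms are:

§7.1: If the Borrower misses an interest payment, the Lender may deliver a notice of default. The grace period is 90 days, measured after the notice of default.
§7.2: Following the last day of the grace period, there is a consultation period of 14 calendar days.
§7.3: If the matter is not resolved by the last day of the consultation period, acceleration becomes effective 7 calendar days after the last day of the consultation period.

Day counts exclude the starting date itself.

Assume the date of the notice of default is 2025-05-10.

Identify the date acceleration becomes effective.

2025-08-29

Adding 90 calendar days to 2025-05-10 gives 2025-08-08, which is the last day of the grace period.
The last day of the consultation period: 14 calendar days after 2025-08-08 is 2025-08-22.
The date acceleration becomes effective: 2025-08-22 + 7 days = 2025-08-29.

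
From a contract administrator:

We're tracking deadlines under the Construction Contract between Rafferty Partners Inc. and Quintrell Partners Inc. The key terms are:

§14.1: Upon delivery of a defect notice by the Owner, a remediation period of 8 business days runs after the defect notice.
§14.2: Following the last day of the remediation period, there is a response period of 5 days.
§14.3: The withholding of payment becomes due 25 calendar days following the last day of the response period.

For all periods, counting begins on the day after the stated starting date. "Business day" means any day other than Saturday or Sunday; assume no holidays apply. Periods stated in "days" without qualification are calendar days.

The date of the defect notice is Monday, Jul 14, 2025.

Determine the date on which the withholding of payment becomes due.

The last day of the remediation period: counting 8 business days from Monday, Jul 14, 2025 (Jul 15, Jul 16, Jul 17, Jul 18, Jul 21, Jul 22, Jul 23, Jul 24, skipping weekends) reaches Thursday, Jul 24, 2025.
The last day of the response period: Jul 24, 2025 + 5 days = Jul 29, 2025.
Adding 25 calendar days to Jul 29, 2025 gives Aug 23, 2025, which is the date on which the withholding of payment becomes due.

Aug 23, 2025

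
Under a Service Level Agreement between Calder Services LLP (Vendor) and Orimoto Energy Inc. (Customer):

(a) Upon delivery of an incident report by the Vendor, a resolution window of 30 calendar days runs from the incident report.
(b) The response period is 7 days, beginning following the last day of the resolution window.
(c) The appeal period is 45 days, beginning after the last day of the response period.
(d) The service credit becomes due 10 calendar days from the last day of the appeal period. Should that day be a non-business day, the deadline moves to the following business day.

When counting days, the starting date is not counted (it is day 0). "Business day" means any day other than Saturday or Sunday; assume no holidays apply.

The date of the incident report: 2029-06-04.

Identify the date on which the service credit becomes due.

2029-09-04

Adding 30 calendar days to 2029-06-04 gives 2029-07-04, which is the last day of the resolution window.
The last day of the response period: 7 calendar days after 2029-07-04 is 2029-07-11.
The last day of the appeal period: 2029-07-11 + 45 days = 2029-08-25.
Adding 10 calendar days to 2029-08-25 gives 2029-09-04, which is the date on which the service credit becomes due. 2029-09-04 is a Tuesday, so no roll-forward applies.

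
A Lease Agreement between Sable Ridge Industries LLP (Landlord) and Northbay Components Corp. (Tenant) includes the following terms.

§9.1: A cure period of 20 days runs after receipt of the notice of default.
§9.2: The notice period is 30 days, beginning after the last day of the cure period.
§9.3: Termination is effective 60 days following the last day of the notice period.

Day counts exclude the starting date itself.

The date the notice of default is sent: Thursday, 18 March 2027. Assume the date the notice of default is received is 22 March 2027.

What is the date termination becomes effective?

10 July 2027

Adding 20 calendar days to 22 March 2027 gives 11 April 2027, which is the last day of the cure period.
Adding 30 calendar days to 11 April 2027 gives 11 May 2027, which is the last day of the notice period.
The date termination becomes effective: 11 May 2027 + 60 days = 10 July 2027.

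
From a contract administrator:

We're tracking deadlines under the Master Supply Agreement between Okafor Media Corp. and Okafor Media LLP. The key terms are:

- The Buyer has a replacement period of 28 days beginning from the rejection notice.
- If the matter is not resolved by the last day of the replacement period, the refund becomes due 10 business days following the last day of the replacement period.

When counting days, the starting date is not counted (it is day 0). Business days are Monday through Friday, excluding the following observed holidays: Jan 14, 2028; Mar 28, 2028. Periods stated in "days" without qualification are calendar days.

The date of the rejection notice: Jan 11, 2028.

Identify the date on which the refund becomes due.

Feb 22, 2028

Adding 28 calendar days to Jan 11, 2028 gives Feb 8, 2028, which is the last day of the replacement period.
The date on which the refund becomes due: 10 business days after Tuesday, Feb 8, 2028, skipping weekends — Feb 9, Feb 10, Feb 11, Feb 14, Feb 15, Feb 16, Feb 17, Feb 18, Feb 21, Feb 22 — lands on Tuesday, Feb 22, 2028.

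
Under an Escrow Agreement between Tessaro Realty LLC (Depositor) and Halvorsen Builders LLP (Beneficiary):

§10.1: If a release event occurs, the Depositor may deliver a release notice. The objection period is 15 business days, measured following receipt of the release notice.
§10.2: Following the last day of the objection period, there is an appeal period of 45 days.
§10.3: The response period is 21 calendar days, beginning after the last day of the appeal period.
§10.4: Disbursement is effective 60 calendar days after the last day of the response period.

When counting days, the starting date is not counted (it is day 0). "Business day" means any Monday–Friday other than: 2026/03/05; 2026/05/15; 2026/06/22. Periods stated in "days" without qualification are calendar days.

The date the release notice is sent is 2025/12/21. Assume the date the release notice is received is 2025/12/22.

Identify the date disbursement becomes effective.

2026/05/18

From Monday, 2025/12/22, 15 business days (Dec 23, Dec 24, Dec 25, Dec 26, …, Jan 8, Jan 9, Jan 12, skipping weekends) brings us to Monday, 2026/01/12, which is the last day of the objection period.
The last day of the appeal period: 45 calendar days after 2026/01/12 is 2026/02/26.
The last day of the response period: 2026/02/26 + 21 days = 2026/03/19.
Adding 60 calendar days to 2026/03/19 gives 2026/05/18, which is the date disbursement becomes effective.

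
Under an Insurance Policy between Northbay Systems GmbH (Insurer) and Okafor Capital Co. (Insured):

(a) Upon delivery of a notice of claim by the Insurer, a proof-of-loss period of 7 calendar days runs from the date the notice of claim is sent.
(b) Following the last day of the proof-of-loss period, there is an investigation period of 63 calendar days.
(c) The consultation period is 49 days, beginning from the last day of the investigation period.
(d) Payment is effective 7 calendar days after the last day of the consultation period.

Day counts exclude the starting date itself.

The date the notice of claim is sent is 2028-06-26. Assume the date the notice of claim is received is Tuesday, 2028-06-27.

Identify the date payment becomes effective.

2028-10-30

Adding 7 calendar days to 2028-06-26 gives 2028-07-03, which is the last day of the proof-of-loss period.
The last day of the investigation period: 2028-07-03 + 63 days = 2028-09-04.
The last day of the consultation period: 2028-09-04 + 49 days = 2028-10-23.
The date payment becomes effective: 2028-10-23 + 7 days = 2028-10-30.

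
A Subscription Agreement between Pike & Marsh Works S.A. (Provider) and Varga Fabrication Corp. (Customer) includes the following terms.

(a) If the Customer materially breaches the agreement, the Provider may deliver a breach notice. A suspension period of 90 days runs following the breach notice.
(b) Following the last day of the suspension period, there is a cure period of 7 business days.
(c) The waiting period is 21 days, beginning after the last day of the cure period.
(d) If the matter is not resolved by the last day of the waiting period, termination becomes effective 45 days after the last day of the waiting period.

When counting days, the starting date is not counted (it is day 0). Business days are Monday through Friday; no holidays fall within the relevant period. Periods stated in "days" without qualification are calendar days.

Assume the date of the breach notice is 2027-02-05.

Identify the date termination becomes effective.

2027-07-22

The last day of the suspension period: 90 calendar days after 2027-02-05 is 2027-05-06.
From Thursday, 2027-05-06, 7 business days (May 7, May 10, May 11, May 12, May 13, May 14, May 17, skipping weekends) brings us to Monday, 2027-05-17, which is the last day of the cure period.
The last day of the waiting period: 21 calendar days after 2027-05-17 is 2027-06-07.
The date termination becomes effective: 45 calendar days after 2027-06-07 is 2027-07-22.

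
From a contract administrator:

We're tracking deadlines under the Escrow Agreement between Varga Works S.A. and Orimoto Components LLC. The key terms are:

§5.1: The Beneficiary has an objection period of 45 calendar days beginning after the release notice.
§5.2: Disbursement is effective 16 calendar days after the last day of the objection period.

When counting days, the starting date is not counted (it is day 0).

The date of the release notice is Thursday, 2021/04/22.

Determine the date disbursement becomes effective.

The last day of the objection period: 45 calendar days after 2021/04/22 is 2021/06/06.
The date disbursement becomes effective: 2021/06/06 + 16 days = 2021/06/22.

2021/06/22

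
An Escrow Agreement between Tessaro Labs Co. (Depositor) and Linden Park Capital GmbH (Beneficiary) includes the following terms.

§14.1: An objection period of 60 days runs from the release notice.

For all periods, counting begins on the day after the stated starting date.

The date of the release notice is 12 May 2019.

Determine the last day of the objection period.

11 July 2019

Adding 60 calendar days to 12 May 2019 gives 11 July 2019, which is the last day of the objection period.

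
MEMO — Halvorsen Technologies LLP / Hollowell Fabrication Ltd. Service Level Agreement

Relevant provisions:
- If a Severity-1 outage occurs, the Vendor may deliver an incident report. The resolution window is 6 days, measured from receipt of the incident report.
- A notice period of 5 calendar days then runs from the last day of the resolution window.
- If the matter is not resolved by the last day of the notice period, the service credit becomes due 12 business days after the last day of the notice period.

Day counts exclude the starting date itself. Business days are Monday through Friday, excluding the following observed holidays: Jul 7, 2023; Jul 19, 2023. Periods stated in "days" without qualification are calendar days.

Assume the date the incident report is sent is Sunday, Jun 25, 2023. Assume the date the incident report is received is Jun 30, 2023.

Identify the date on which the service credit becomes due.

The last day of the resolution window: Jun 30, 2023 + 6 days = Jul 6, 2023.
Adding 5 calendar days to Jul 6, 2023 gives Jul 11, 2023, which is the last day of the notice period.
The date on which the service credit becomes due: counting 12 business days from Tuesday, Jul 11, 2023 (Jul 12, Jul 13, Jul 14, Jul 17, …, Jul 26, Jul 27, Jul 28, skipping weekends and the listed holiday on Jul 19) reaches Friday, Jul 28, 2023.

Jul 28, 2023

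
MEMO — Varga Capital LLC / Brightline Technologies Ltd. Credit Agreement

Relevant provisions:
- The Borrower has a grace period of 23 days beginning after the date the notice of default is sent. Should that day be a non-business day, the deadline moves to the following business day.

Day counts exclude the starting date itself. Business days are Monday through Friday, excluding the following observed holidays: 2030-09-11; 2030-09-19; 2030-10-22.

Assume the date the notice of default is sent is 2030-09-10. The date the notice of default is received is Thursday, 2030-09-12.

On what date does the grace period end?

Adding 23 calendar days to 2030-09-10 gives 2030-10-03, which is the last day of the grace period. 2030-10-03 is a Thursday and is not a listed holiday, so no roll-forward applies.

2030-10-03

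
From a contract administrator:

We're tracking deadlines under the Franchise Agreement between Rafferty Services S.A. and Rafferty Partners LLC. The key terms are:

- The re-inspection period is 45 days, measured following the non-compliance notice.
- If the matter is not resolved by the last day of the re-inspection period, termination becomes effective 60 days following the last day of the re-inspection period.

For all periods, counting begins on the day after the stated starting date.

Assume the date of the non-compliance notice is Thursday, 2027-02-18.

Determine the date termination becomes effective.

The last day of the re-inspection period: 45 calendar days after 2027-02-18 is 2027-04-04.
The date termination becomes effective: 60 calendar days after 2027-04-04 is 2027-06-03.

2027-06-03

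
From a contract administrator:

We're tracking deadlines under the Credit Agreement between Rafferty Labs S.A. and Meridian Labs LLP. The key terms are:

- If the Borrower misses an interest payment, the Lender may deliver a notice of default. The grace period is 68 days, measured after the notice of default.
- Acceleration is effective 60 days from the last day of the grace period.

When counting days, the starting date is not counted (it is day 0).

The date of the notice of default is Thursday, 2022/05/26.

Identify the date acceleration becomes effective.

2022/10/01

The last day of the grace period: 2022/05/26 + 68 days = 2022/08/02.
Adding 60 calendar days to 2022/08/02 gives 2022/10/01, which is the date acceleration becomes effective.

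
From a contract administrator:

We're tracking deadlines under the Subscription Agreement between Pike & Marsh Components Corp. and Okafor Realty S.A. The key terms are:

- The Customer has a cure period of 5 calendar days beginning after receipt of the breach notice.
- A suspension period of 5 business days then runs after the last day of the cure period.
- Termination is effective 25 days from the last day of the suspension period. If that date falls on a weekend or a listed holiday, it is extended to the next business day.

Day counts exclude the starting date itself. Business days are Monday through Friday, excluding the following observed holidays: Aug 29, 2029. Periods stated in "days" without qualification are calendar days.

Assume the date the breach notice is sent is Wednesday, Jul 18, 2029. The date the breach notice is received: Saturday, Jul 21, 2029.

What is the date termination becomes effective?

Adding 5 calendar days to Jul 21, 2029 gives Jul 26, 2029, which is the last day of the cure period.
From Thursday, Jul 26, 2029, 5 business days (Jul 27, Jul 30, Jul 31, Aug 1, Aug 2, skipping weekends) brings us to Thursday, Aug 2, 2029, which is the last day of the suspension period.
The date termination becomes effective: Aug 2, 2029 + 25 days = Aug 27, 2029. Aug 27, 2029 is a Monday and is not a listed holiday, so no roll-forward applies.

Aug 27, 2029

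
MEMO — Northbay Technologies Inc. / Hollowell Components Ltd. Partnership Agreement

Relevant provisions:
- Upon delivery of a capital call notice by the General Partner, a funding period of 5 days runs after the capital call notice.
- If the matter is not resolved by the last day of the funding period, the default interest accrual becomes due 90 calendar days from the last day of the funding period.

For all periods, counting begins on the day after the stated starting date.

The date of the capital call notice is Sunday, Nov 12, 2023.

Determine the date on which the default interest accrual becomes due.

The last day of the funding period: Nov 12, 2023 + 5 days = Nov 17, 2023.
The date on which the default interest accrual becomes due: 90 calendar days after Nov 17, 2023 is Feb 15, 2024.

Feb 15, 2024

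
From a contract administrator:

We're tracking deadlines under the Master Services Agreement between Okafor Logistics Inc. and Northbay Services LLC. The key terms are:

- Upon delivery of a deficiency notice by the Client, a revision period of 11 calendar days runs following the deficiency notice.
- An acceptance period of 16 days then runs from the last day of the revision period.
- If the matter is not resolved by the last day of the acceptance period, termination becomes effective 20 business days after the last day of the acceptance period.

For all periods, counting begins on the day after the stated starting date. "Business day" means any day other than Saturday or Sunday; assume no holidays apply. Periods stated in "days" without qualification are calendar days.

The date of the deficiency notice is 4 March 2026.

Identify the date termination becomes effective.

The last day of the revision period: 11 calendar days after 4 March 2026 is 15 March 2026.
The last day of the acceptance period: 16 calendar days after 15 March 2026 is 31 March 2026.
The date termination becomes effective: counting 20 business days from Tuesday, 31 March 2026 (Apr 1, Apr 2, Apr 3, Apr 6, …, Apr 24, Apr 27, Apr 28, skipping weekends) reaches Tuesday, 28 April 2026.

28 April 2026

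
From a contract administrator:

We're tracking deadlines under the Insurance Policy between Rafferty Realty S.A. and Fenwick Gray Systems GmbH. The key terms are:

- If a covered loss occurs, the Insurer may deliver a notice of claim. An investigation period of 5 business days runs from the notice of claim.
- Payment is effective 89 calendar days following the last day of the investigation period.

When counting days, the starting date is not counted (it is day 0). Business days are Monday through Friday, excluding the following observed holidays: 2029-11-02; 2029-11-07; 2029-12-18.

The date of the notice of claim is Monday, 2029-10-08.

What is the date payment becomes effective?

The last day of the investigation period: counting 5 business days from Monday, 2029-10-08 (Oct 9, Oct 10, Oct 11, Oct 12, Oct 15, skipping weekends) reaches Monday, 2029-10-15.
The date payment becomes effective: 89 calendar days after 2029-10-15 is 2030-01-12.

2030-01-12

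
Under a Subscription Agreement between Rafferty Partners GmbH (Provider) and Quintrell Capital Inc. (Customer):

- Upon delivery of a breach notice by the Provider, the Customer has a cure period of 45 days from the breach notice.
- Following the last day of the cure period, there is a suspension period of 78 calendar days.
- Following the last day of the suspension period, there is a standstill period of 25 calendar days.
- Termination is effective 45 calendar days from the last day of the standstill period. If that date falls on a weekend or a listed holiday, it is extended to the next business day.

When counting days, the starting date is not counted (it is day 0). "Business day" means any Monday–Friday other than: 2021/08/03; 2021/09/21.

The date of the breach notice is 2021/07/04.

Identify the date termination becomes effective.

2022/01/13

The last day of the cure period: 2021/07/04 + 45 days = 2021/08/18.
The last day of the suspension period: 2021/08/18 + 78 days = 2021/11/04.
Adding 25 calendar days to 2021/11/04 gives 2021/11/29, which is the last day of the standstill period.
The date termination becomes effective: 2021/11/29 + 45 days = 2022/01/13. 2022/01/13 is a Thursday and is not a listed holiday, so no roll-forward applies.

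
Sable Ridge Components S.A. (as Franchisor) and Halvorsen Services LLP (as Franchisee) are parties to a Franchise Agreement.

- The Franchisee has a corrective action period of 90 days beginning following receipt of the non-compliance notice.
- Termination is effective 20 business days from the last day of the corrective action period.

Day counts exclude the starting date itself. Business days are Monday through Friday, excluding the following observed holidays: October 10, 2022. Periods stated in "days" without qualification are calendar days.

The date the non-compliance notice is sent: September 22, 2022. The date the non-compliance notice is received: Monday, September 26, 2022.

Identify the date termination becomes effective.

January 20, 2023

The last day of the corrective action period: 90 calendar days after September 26, 2022 is December 25, 2022.
The date termination becomes effective: 20 business days after Sunday, December 25, 2022, skipping weekends — Dec 26, Dec 27, Dec 28, Dec 29, …, Jan 18, Jan 19, Jan 20 — lands on Friday, January 20, 2023.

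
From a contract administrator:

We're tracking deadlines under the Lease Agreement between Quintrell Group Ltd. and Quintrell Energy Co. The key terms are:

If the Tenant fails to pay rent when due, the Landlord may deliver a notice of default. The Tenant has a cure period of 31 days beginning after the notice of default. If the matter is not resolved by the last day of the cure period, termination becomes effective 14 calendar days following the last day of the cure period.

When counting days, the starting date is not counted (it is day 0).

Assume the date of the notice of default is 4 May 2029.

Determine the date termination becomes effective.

The last day of the cure period: 4 May 2029 + 31 days = 4 June 2029.
Adding 14 calendar days to 4 June 2029 gives 18 June 2029, which is the date termination becomes effective.

18 June 2029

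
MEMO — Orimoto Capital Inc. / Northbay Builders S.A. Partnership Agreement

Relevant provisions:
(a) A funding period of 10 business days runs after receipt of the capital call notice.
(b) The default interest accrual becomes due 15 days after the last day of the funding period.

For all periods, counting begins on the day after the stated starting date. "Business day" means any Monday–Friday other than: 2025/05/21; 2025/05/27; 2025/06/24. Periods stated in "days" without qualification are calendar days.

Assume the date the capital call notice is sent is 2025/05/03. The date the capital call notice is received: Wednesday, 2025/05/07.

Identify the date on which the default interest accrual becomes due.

2025/06/06

The last day of the funding period: 10 business days after Wednesday, 2025/05/07, skipping weekends and the listed holiday on May 21 — May 8, May 9, May 12, May 13, May 14, May 15, May 16, May 19, May 20, May 22 — lands on Thursday, 2025/05/22.
The date on which the default interest accrual becomes due: 2025/05/22 + 15 days = 2025/06/06.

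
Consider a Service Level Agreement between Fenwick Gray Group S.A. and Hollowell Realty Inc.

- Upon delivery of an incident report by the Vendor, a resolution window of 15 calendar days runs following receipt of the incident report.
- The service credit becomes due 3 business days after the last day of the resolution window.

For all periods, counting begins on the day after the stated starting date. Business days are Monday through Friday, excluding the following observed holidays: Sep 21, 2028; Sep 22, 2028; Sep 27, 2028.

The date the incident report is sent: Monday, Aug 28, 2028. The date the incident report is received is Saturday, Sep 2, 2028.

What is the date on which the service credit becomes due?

Sep 20, 2028

The last day of the resolution window: Sep 2, 2028 + 15 days = Sep 17, 2028.
From Sunday, Sep 17, 2028, 3 business days (Sep 18, Sep 19, Sep 20, skipping weekends) brings us to Wednesday, Sep 20, 2028, which is the date on which the service credit becomes due.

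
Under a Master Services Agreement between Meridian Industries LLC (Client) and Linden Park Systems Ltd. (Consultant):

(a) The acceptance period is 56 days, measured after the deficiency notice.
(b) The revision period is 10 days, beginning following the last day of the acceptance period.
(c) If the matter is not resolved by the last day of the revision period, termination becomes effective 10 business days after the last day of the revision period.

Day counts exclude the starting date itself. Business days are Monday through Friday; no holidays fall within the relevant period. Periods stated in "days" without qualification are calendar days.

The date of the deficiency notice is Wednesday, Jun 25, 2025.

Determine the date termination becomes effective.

Adding 56 calendar days to Jun 25, 2025 gives Aug 20, 2025, which is the last day of the acceptance period.
The last day of the revision period: 10 calendar days after Aug 20, 2025 is Aug 30, 2025.
The date termination becomes effective: 10 business days after Saturday, Aug 30, 2025, skipping weekends — Sep 1, Sep 2, Sep 3, Sep 4, Sep 5, Sep 8, Sep 9, Sep 10, Sep 11, Sep 12 — lands on Friday, Sep 12, 2025.

Sep 12, 2025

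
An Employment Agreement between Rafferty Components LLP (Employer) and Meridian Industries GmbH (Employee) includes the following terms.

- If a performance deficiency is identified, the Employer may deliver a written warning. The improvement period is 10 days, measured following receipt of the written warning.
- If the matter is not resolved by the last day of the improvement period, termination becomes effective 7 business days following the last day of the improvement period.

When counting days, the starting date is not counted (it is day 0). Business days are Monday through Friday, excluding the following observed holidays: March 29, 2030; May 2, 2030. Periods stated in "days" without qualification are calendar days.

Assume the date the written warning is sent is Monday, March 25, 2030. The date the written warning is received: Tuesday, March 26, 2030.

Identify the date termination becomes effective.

The last day of the improvement period: 10 calendar days after March 26, 2030 is April 5, 2030.
From Friday, April 5, 2030, 7 business days (Apr 8, Apr 9, Apr 10, Apr 11, Apr 12, Apr 15, Apr 16, skipping weekends) brings us to Tuesday, April 16, 2030, which is the date termination becomes effective.

April 16, 2030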